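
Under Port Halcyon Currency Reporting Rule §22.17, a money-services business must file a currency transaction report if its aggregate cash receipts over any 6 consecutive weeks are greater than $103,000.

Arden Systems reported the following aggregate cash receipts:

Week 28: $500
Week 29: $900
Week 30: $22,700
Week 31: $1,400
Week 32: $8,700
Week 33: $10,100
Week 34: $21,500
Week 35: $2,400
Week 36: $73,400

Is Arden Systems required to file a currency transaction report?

Week 28–Week 33: $500 + $900 + $22,700 + $1,400 + $8,700 + $10,100 = $44,300 (under)
Week 29–Week 34: $900 + $22,700 + $1,400 + $8,700 + $10,100 + $21,500 = $65,300 (under)
Week 30–Week 35: $22,700 + $1,400 + $8,700 + $10,100 + $21,500 + $2,400 = $66,800 (under)
Week 31–Week 36: $1,400 + $8,700 + $10,100 + $21,500 + $2,400 + $73,400 = $117,500 (over)
At least one window exceeds $103,000.

Yes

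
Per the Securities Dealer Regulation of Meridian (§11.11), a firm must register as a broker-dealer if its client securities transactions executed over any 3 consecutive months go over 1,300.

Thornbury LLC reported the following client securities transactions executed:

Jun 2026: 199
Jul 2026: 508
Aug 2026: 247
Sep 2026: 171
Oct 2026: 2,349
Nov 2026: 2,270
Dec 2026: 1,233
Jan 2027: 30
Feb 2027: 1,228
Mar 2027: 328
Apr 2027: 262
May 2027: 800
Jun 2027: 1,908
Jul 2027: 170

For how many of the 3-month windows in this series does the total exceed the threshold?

10

Jun 2026–Aug 2026: 199 + 508 + 247 = 954 (under)
Jul 2026–Sep 2026: 508 + 247 + 171 = 926 (under)
Aug 2026–Oct 2026: 247 + 171 + 2,349 = 2,767 (over)
Sep 2026–Nov 2026: 171 + 2,349 + 2,270 = 4,790 (over)
Oct 2026–Dec 2026: 2,349 + 2,270 + 1,233 = 5,852 (over)
Nov 2026–Jan 2027: 2,270 + 1,233 + 30 = 3,533 (over)
Dec 2026–Feb 2027: 1,233 + 30 + 1,228 = 2,491 (over)
Jan 2027–Mar 2027: 30 + 1,228 + 328 = 1,586 (over)
Feb 2027–Apr 2027: 1,228 + 328 + 262 = 1,818 (over)
Mar 2027–May 2027: 328 + 262 + 800 = 1,390 (over)
Apr 2027–Jun 2027: 262 + 800 + 1,908 = 2,970 (over)
May 2027–Jul 2027: 800 + 1,908 + 170 = 2,878 (over)
10 windows exceed the threshold.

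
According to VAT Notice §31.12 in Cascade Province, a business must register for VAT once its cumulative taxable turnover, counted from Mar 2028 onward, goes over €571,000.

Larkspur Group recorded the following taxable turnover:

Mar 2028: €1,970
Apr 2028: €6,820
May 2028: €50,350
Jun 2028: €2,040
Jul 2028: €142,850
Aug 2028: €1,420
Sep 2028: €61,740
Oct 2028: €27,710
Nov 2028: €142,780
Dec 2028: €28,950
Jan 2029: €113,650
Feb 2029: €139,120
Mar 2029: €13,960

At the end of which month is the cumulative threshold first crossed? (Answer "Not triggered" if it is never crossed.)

Through Mar 2028: €1,970
Through Apr 2028: €8,790
Through May 2028: €59,140
Through Jun 2028: €61,180
Through Jul 2028: €204,030
Through Aug 2028: €205,450
Through Sep 2028: €267,190
Through Oct 2028: €294,900
Through Nov 2028: €437,680
Through Dec 2028: €466,630
Through Jan 2029: €580,280 ← exceeds threshold

Jan 2029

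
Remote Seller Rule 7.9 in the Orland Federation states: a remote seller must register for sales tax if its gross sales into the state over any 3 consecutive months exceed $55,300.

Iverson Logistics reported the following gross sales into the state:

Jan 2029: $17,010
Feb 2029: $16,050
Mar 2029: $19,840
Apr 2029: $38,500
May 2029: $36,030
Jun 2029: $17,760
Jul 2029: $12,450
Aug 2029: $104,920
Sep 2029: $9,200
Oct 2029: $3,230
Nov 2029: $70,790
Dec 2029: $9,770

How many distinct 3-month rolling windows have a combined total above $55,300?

Jan 2029–Mar 2029: $17,010 + $16,050 + $19,840 = $52,900 (under)
Feb 2029–Apr 2029: $16,050 + $19,840 + $38,500 = $74,390 (over)
Mar 2029–May 2029: $19,840 + $38,500 + $36,030 = $94,370 (over)
Apr 2029–Jun 2029: $38,500 + $36,030 + $17,760 = $92,290 (over)
May 2029–Jul 2029: $36,030 + $17,760 + $12,450 = $66,240 (over)
Jun 2029–Aug 2029: $17,760 + $12,450 + $104,920 = $135,130 (over)
Jul 2029–Sep 2029: $12,450 + $104,920 + $9,200 = $126,570 (over)
Aug 2029–Oct 2029: $104,920 + $9,200 + $3,230 = $117,350 (over)
Sep 2029–Nov 2029: $9,200 + $3,230 + $70,790 = $83,220 (over)
Oct 2029–Dec 2029: $3,230 + $70,790 + $9,770 = $83,790 (over)
9 windows exceed the threshold.

9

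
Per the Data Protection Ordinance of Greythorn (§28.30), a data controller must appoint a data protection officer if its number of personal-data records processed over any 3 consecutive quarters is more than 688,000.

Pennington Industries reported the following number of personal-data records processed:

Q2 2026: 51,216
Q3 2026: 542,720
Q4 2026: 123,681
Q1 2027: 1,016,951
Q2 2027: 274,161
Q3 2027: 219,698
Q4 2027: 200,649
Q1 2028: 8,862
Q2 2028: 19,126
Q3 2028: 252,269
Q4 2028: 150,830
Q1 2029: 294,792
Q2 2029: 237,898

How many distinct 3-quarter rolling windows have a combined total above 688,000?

6

Q2 2026–Q4 2026: 51,216 + 542,720 + 123,681 = 717,617 (over)
Q3 2026–Q1 2027: 542,720 + 123,681 + 1,016,951 = 1,683,352 (over)
Q4 2026–Q2 2027: 123,681 + 1,016,951 + 274,161 = 1,414,793 (over)
Q1 2027–Q3 2027: 1,016,951 + 274,161 + 219,698 = 1,510,810 (over)
Q2 2027–Q4 2027: 274,161 + 219,698 + 200,649 = 694,508 (over)
Q3 2027–Q1 2028: 219,698 + 200,649 + 8,862 = 429,209 (under)
Q4 2027–Q2 2028: 200,649 + 8,862 + 19,126 = 228,637 (under)
Q1 2028–Q3 2028: 8,862 + 19,126 + 252,269 = 280,257 (under)
Q2 2028–Q4 2028: 19,126 + 252,269 + 150,830 = 422,225 (under)
Q3 2028–Q1 2029: 252,269 + 150,830 + 294,792 = 697,891 (over)
Q4 2028–Q2 2029: 150,830 + 294,792 + 237,898 = 683,520 (under)
6 windows exceed the threshold.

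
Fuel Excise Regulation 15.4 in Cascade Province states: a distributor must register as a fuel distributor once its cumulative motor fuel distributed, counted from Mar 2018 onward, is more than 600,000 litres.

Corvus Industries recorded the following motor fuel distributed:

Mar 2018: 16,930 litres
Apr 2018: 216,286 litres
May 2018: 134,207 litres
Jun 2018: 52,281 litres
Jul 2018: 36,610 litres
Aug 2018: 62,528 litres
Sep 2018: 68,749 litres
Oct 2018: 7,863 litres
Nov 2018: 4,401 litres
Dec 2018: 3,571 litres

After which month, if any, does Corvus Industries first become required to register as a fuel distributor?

Dec 2018

Through Mar 2018: 16,930 litres
Through Apr 2018: 233,216 litres
Through May 2018: 367,423 litres
Through Jun 2018: 419,704 litres
Through Jul 2018: 456,314 litres
Through Aug 2018: 518,842 litres
Through Sep 2018: 587,591 litres
Through Oct 2018: 595,454 litres
Through Nov 2018: 599,855 litres
Through Dec 2018: 603,426 litres ← exceeds threshold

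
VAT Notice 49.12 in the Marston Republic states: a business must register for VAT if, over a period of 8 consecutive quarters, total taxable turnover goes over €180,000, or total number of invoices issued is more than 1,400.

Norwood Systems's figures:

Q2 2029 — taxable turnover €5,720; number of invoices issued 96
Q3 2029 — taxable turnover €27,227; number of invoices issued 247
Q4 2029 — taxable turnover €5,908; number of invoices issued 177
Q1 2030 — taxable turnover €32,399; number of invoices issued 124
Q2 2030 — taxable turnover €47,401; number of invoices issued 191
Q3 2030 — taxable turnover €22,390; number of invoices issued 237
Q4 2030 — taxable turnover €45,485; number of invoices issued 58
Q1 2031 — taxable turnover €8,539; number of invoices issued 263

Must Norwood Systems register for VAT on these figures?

Yes

Total taxable turnover: €5,720 + €27,227 + €5,908 + €32,399 + €47,401 + €22,390 + €45,485 + €8,539 = €195,069 (> €180,000).
Total number of invoices issued: 96 + 247 + 177 + 124 + 191 + 237 + 58 + 263 = 1,393 (≤ 1,400).
The test is 'or': at least one threshold is exceeded.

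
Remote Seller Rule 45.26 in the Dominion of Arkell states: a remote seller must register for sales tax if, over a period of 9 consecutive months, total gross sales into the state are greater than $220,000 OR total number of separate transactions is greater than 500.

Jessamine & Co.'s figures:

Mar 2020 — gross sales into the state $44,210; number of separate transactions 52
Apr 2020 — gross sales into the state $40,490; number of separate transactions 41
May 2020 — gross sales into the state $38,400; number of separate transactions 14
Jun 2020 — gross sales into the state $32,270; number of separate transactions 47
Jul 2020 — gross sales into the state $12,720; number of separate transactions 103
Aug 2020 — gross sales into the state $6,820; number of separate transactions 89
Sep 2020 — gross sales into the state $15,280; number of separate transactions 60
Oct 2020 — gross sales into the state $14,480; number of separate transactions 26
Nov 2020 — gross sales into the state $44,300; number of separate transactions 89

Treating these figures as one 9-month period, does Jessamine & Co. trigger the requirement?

Yes

Total gross sales into the state: $44,210 + $40,490 + $38,400 + $32,270 + $12,720 + $6,820 + $15,280 + $14,480 + $44,300 = $248,970 (> $220,000).
Total number of separate transactions: 52 + 41 + 14 + 47 + 103 + 89 + 60 + 26 + 89 = 521 (> 500).
The test is 'or': at least one threshold is exceeded.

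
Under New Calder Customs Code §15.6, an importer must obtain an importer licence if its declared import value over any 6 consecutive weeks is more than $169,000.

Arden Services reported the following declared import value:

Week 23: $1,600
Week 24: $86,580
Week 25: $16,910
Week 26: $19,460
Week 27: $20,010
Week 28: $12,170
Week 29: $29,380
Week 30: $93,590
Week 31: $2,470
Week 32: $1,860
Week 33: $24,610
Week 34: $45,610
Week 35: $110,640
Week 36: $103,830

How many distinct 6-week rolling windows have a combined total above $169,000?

6

Week 23–Week 28: $1,600 + $86,580 + $16,910 + $19,460 + $20,010 + $12,170 = $156,730 (under)
Week 24–Week 29: $86,580 + $16,910 + $19,460 + $20,010 + $12,170 + $29,380 = $184,510 (over)
Week 25–Week 30: $16,910 + $19,460 + $20,010 + $12,170 + $29,380 + $93,590 = $191,520 (over)
Week 26–Week 31: $19,460 + $20,010 + $12,170 + $29,380 + $93,590 + $2,470 = $177,080 (over)
Week 27–Week 32: $20,010 + $12,170 + $29,380 + $93,590 + $2,470 + $1,860 = $159,480 (under)
Week 28–Week 33: $12,170 + $29,380 + $93,590 + $2,470 + $1,860 + $24,610 = $164,080 (under)
Week 29–Week 34: $29,380 + $93,590 + $2,470 + $1,860 + $24,610 + $45,610 = $197,520 (over)
Week 30–Week 35: $93,590 + $2,470 + $1,860 + $24,610 + $45,610 + $110,640 = $278,780 (over)
Week 31–Week 36: $2,470 + $1,860 + $24,610 + $45,610 + $110,640 + $103,830 = $289,020 (over)
6 windows exceed the threshold.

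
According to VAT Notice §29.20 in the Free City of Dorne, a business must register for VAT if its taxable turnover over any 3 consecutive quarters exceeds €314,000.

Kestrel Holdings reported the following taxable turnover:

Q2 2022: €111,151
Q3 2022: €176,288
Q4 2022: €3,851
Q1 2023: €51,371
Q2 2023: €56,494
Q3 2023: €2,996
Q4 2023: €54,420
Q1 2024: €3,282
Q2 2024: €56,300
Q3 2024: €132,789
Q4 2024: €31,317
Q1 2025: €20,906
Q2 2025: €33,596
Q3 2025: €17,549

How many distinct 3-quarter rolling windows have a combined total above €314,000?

Q2 2022–Q4 2022: €111,151 + €176,288 + €3,851 = €291,290 (under)
Q3 2022–Q1 2023: €176,288 + €3,851 + €51,371 = €231,510 (under)
Q4 2022–Q2 2023: €3,851 + €51,371 + €56,494 = €111,716 (under)
Q1 2023–Q3 2023: €51,371 + €56,494 + €2,996 = €110,861 (under)
Q2 2023–Q4 2023: €56,494 + €2,996 + €54,420 = €113,910 (under)
Q3 2023–Q1 2024: €2,996 + €54,420 + €3,282 = €60,698 (under)
Q4 2023–Q2 2024: €54,420 + €3,282 + €56,300 = €114,002 (under)
Q1 2024–Q3 2024: €3,282 + €56,300 + €132,789 = €192,371 (under)
Q2 2024–Q4 2024: €56,300 + €132,789 + €31,317 = €220,406 (under)
Q3 2024–Q1 2025: €132,789 + €31,317 + €20,906 = €185,012 (under)
Q4 2024–Q2 2025: €31,317 + €20,906 + €33,596 = €85,819 (under)
Q1 2025–Q3 2025: €20,906 + €33,596 + €17,549 = €72,051 (under)
0 windows exceed the threshold.

0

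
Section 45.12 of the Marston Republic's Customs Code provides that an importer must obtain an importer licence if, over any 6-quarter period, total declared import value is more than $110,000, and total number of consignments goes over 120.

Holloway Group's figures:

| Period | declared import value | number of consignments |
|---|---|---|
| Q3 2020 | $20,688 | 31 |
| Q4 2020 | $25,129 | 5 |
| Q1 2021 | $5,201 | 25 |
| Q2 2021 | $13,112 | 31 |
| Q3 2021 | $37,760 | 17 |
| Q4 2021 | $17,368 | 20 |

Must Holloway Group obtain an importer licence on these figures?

Total declared import value: $20,688 + $25,129 + $5,201 + $13,112 + $37,760 + $17,368 = $119,258 (> $110,000).
Total number of consignments: 31 + 5 + 25 + 31 + 17 + 20 = 129 (> 120).
The test is 'and': both thresholds are exceeded.

Yes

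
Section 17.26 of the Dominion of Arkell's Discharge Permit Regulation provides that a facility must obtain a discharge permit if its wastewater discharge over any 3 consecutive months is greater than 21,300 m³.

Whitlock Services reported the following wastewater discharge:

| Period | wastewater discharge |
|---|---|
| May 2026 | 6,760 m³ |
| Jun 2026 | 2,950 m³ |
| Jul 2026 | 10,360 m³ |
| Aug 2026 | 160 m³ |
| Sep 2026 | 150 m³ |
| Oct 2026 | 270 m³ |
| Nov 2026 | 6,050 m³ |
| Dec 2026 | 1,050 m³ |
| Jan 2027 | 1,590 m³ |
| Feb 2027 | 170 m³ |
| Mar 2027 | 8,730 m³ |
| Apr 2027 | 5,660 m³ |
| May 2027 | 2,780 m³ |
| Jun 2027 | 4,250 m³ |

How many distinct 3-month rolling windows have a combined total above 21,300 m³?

0

May 2026–Jul 2026: 6,760 m³ + 2,950 m³ + 10,360 m³ = 20,070 m³ (under)
Jun 2026–Aug 2026: 2,950 m³ + 10,360 m³ + 160 m³ = 13,470 m³ (under)
Jul 2026–Sep 2026: 10,360 m³ + 160 m³ + 150 m³ = 10,670 m³ (under)
Aug 2026–Oct 2026: 160 m³ + 150 m³ + 270 m³ = 580 m³ (under)
Sep 2026–Nov 2026: 150 m³ + 270 m³ + 6,050 m³ = 6,470 m³ (under)
Oct 2026–Dec 2026: 270 m³ + 6,050 m³ + 1,050 m³ = 7,370 m³ (under)
Nov 2026–Jan 2027: 6,050 m³ + 1,050 m³ + 1,590 m³ = 8,690 m³ (under)
Dec 2026–Feb 2027: 1,050 m³ + 1,590 m³ + 170 m³ = 2,810 m³ (under)
Jan 2027–Mar 2027: 1,590 m³ + 170 m³ + 8,730 m³ = 10,490 m³ (under)
Feb 2027–Apr 2027: 170 m³ + 8,730 m³ + 5,660 m³ = 14,560 m³ (under)
Mar 2027–May 2027: 8,730 m³ + 5,660 m³ + 2,780 m³ = 17,170 m³ (under)
Apr 2027–Jun 2027: 5,660 m³ + 2,780 m³ + 4,250 m³ = 12,690 m³ (under)
0 windows exceed the threshold.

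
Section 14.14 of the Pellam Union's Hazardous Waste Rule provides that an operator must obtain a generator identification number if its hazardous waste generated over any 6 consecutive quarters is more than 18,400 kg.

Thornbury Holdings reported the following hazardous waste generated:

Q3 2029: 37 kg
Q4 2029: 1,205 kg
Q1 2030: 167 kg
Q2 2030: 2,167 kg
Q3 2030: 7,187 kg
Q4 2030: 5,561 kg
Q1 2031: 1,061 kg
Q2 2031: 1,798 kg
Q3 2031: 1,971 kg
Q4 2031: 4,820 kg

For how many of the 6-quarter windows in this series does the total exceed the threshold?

2

Q3 2029–Q4 2030: 37 kg + 1,205 kg + 167 kg + 2,167 kg + 7,187 kg + 5,561 kg = 16,324 kg (under)
Q4 2029–Q1 2031: 1,205 kg + 167 kg + 2,167 kg + 7,187 kg + 5,561 kg + 1,061 kg = 17,348 kg (under)
Q1 2030–Q2 2031: 167 kg + 2,167 kg + 7,187 kg + 5,561 kg + 1,061 kg + 1,798 kg = 17,941 kg (under)
Q2 2030–Q3 2031: 2,167 kg + 7,187 kg + 5,561 kg + 1,061 kg + 1,798 kg + 1,971 kg = 19,745 kg (over)
Q3 2030–Q4 2031: 7,187 kg + 5,561 kg + 1,061 kg + 1,798 kg + 1,971 kg + 4,820 kg = 22,398 kg (over)
2 windows exceed the threshold.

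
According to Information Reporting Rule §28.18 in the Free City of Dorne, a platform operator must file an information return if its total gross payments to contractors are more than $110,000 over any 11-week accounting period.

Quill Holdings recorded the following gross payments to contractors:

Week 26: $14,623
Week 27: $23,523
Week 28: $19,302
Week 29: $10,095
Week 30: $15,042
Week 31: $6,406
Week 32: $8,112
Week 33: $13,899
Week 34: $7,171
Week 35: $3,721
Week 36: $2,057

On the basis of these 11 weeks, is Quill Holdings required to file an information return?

Yes

Total gross payments to contractors: $14,623 + $23,523 + $19,302 + $10,095 + $15,042 + $6,406 + $8,112 + $13,899 + $7,171 + $3,721 + $2,057 = $123,951.
$123,951 > $110,000, so the threshold is exceeded.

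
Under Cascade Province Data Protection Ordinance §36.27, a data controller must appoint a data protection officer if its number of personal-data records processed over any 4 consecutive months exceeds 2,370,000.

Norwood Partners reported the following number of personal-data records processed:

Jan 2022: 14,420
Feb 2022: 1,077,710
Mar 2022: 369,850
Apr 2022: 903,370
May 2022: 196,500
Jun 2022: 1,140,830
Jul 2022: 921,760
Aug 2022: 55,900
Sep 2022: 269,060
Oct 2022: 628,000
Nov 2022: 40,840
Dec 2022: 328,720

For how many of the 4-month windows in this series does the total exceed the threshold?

Jan 2022–Apr 2022: 14,420 + 1,077,710 + 369,850 + 903,370 = 2,365,350 (under)
Feb 2022–May 2022: 1,077,710 + 369,850 + 903,370 + 196,500 = 2,547,430 (over)
Mar 2022–Jun 2022: 369,850 + 903,370 + 196,500 + 1,140,830 = 2,610,550 (over)
Apr 2022–Jul 2022: 903,370 + 196,500 + 1,140,830 + 921,760 = 3,162,460 (over)
May 2022–Aug 2022: 196,500 + 1,140,830 + 921,760 + 55,900 = 2,314,990 (under)
Jun 2022–Sep 2022: 1,140,830 + 921,760 + 55,900 + 269,060 = 2,387,550 (over)
Jul 2022–Oct 2022: 921,760 + 55,900 + 269,060 + 628,000 = 1,874,720 (under)
Aug 2022–Nov 2022: 55,900 + 269,060 + 628,000 + 40,840 = 993,800 (under)
Sep 2022–Dec 2022: 269,060 + 628,000 + 40,840 + 328,720 = 1,266,620 (under)
4 windows exceed the threshold.

4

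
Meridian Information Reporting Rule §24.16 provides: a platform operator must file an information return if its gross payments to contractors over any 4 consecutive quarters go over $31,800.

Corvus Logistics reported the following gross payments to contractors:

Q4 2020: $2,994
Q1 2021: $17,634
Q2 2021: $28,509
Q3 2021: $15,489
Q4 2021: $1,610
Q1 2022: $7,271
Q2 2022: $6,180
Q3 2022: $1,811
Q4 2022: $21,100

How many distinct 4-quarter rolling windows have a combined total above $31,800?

4

Q4 2020–Q3 2021: $2,994 + $17,634 + $28,509 + $15,489 = $64,626 (over)
Q1 2021–Q4 2021: $17,634 + $28,509 + $15,489 + $1,610 = $63,242 (over)
Q2 2021–Q1 2022: $28,509 + $15,489 + $1,610 + $7,271 = $52,879 (over)
Q3 2021–Q2 2022: $15,489 + $1,610 + $7,271 + $6,180 = $30,550 (under)
Q4 2021–Q3 2022: $1,610 + $7,271 + $6,180 + $1,811 = $16,872 (under)
Q1 2022–Q4 2022: $7,271 + $6,180 + $1,811 + $21,100 = $36,362 (over)
4 windows exceed the threshold.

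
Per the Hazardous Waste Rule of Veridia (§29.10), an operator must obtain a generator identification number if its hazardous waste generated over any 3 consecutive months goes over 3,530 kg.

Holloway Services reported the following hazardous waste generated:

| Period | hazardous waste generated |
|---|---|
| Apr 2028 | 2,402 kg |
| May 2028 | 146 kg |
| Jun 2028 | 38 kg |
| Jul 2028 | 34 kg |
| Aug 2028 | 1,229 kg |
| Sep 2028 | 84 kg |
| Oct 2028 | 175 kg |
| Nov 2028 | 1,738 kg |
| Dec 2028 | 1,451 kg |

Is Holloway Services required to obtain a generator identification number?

Apr 2028–Jun 2028: 2,402 kg + 146 kg + 38 kg = 2,586 kg (under)
May 2028–Jul 2028: 146 kg + 38 kg + 34 kg = 218 kg (under)
Jun 2028–Aug 2028: 38 kg + 34 kg + 1,229 kg = 1,301 kg (under)
Jul 2028–Sep 2028: 34 kg + 1,229 kg + 84 kg = 1,347 kg (under)
Aug 2028–Oct 2028: 1,229 kg + 84 kg + 175 kg = 1,488 kg (under)
Sep 2028–Nov 2028: 84 kg + 175 kg + 1,738 kg = 1,997 kg (under)
Oct 2028–Dec 2028: 175 kg + 1,738 kg + 1,451 kg = 3,364 kg (under)
No window exceeds 3,530 kg.

No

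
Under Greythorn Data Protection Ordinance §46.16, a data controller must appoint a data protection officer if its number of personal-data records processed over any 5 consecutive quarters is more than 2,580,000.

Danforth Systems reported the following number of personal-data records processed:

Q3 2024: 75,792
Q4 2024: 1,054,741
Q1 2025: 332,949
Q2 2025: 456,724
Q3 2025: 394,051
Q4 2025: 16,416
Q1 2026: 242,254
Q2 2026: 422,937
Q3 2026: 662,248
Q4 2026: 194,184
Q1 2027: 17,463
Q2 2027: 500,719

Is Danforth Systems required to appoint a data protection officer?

No

Q3 2024–Q3 2025: 75,792 + 1,054,741 + 332,949 + 456,724 + 394,051 = 2,314,257 (under)
Q4 2024–Q4 2025: 1,054,741 + 332,949 + 456,724 + 394,051 + 16,416 = 2,254,881 (under)
Q1 2025–Q1 2026: 332,949 + 456,724 + 394,051 + 16,416 + 242,254 = 1,442,394 (under)
Q2 2025–Q2 2026: 456,724 + 394,051 + 16,416 + 242,254 + 422,937 = 1,532,382 (under)
Q3 2025–Q3 2026: 394,051 + 16,416 + 242,254 + 422,937 + 662,248 = 1,737,906 (under)
Q4 2025–Q4 2026: 16,416 + 242,254 + 422,937 + 662,248 + 194,184 = 1,538,039 (under)
Q1 2026–Q1 2027: 242,254 + 422,937 + 662,248 + 194,184 + 17,463 = 1,539,086 (under)
Q2 2026–Q2 2027: 422,937 + 662,248 + 194,184 + 17,463 + 500,719 = 1,797,551 (under)
No window exceeds 2,580,000.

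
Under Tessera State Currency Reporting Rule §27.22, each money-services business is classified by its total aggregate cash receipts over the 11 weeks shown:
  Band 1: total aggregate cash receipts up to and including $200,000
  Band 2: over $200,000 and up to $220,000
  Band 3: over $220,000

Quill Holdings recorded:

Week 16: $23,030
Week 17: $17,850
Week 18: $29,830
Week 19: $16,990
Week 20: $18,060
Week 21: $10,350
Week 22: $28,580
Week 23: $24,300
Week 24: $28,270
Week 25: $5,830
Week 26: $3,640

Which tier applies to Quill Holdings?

Total aggregate cash receipts: $23,030 + $17,850 + $29,830 + $16,990 + $18,060 + $10,350 + $28,580 + $24,300 + $28,270 + $5,830 + $3,640 = $206,730.
$200,000 < $206,730 ≤ $220,000, so Band 2 applies.

Band 2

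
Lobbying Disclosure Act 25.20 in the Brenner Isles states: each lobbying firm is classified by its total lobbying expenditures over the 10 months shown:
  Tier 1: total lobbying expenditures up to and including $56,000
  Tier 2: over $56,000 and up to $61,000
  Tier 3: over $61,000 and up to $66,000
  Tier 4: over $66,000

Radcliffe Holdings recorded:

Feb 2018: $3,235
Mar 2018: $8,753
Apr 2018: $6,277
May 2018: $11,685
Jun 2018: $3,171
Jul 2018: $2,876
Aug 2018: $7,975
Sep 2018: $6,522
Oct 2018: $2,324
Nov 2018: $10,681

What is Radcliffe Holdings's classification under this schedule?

Tier 3

Total lobbying expenditures: $3,235 + $8,753 + $6,277 + $11,685 + $3,171 + $2,876 + $7,975 + $6,522 + $2,324 + $10,681 = $63,499.
$61,000 < $63,499 ≤ $66,000, so Tier 3 applies.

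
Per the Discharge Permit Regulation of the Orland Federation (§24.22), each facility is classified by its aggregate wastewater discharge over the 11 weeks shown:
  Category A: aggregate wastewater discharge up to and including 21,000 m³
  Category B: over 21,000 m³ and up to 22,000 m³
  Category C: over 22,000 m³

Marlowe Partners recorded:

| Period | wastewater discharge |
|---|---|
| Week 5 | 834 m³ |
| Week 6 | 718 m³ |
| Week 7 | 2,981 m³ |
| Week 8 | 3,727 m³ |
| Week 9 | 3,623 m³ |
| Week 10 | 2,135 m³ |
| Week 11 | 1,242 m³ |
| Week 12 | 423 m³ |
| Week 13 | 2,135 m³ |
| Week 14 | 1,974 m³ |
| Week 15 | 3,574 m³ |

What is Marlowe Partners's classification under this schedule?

Aggregate wastewater discharge: 834 m³ + 718 m³ + 2,981 m³ + 3,727 m³ + 3,623 m³ + 2,135 m³ + 1,242 m³ + 423 m³ + 2,135 m³ + 1,974 m³ + 3,574 m³ = 23,366 m³.
23,366 m³ > 22,000 m³, so Category C applies.

Category C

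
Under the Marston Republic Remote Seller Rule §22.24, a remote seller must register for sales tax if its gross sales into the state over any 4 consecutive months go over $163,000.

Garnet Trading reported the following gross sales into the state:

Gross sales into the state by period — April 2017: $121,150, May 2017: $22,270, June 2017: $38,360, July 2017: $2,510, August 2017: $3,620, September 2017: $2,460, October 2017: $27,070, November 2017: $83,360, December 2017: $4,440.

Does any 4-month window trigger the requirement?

April 2017–July 2017: $121,150 + $22,270 + $38,360 + $2,510 = $184,290 (over)
May 2017–August 2017: $22,270 + $38,360 + $2,510 + $3,620 = $66,760 (under)
June 2017–September 2017: $38,360 + $2,510 + $3,620 + $2,460 = $46,950 (under)
July 2017–October 2017: $2,510 + $3,620 + $2,460 + $27,070 = $35,660 (under)
August 2017–November 2017: $3,620 + $2,460 + $27,070 + $83,360 = $116,510 (under)
September 2017–December 2017: $2,460 + $27,070 + $83,360 + $4,440 = $117,330 (under)
At least one window exceeds $163,000.

Yes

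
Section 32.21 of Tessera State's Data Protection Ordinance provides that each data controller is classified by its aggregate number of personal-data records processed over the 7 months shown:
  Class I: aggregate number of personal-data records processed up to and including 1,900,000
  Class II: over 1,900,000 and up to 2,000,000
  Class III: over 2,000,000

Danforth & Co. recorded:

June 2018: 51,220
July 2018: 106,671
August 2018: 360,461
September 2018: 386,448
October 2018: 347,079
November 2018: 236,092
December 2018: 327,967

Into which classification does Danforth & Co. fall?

Class I

Aggregate number of personal-data records processed: 51,220 + 106,671 + 360,461 + 386,448 + 347,079 + 236,092 + 327,967 = 1,815,938.
1,815,938 ≤ 1,900,000, so Class I applies.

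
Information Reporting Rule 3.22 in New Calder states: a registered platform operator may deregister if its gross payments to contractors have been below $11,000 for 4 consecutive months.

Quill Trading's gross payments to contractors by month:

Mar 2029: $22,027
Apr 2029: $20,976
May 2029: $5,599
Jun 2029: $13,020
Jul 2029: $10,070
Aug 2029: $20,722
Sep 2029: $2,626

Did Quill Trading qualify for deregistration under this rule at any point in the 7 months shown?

No

Months below $11,000: May 2029, Jul 2029, Sep 2029.
Longest run of consecutive months below the threshold: 1.
1 < 4, so Quill Trading never became eligible.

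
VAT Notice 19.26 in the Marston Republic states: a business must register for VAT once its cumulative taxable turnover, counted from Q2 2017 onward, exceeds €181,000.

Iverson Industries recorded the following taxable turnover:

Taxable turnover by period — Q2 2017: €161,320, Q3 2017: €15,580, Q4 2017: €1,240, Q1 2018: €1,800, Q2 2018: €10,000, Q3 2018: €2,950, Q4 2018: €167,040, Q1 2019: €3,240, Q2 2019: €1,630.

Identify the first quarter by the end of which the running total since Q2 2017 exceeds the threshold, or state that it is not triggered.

Through Q2 2017: €161,320
Through Q3 2017: €176,900
Through Q4 2017: €178,140
Through Q1 2018: €179,940
Through Q2 2018: €189,940 ← exceeds threshold

Q2 2018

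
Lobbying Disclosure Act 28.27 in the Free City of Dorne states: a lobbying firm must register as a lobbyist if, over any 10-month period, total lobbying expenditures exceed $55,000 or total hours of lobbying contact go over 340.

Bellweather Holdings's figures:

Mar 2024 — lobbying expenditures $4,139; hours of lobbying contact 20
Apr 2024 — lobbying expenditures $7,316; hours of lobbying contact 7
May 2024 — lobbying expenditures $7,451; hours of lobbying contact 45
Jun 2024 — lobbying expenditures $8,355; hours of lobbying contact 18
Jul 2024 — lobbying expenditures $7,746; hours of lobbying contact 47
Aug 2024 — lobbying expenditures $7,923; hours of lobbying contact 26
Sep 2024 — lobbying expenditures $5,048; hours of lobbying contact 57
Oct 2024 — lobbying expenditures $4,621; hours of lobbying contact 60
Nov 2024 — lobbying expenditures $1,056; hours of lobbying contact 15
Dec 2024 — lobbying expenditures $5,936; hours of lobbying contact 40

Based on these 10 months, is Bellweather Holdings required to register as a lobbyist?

Yes

Total lobbying expenditures: $4,139 + $7,316 + $7,451 + $8,355 + $7,746 + $7,923 + $5,048 + $4,621 + $1,056 + $5,936 = $59,591 (> $55,000).
Total hours of lobbying contact: 20 + 7 + 45 + 18 + 47 + 26 + 57 + 60 + 15 + 40 = 335 (≤ 340).
The test is 'or': at least one threshold is exceeded.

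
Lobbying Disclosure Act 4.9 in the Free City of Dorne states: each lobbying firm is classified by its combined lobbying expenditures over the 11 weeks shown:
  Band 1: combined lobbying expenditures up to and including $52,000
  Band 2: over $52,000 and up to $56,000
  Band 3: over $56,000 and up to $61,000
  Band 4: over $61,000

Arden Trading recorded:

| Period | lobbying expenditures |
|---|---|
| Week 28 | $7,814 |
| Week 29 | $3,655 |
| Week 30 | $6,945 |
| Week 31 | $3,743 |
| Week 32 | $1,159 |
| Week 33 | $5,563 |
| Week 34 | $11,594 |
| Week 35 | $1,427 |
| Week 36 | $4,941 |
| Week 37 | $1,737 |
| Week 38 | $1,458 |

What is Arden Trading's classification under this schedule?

Combined lobbying expenditures: $7,814 + $3,655 + $6,945 + $3,743 + $1,159 + $5,563 + $11,594 + $1,427 + $4,941 + $1,737 + $1,458 = $50,036.
$50,036 ≤ $52,000, so Band 1 applies.

Band 1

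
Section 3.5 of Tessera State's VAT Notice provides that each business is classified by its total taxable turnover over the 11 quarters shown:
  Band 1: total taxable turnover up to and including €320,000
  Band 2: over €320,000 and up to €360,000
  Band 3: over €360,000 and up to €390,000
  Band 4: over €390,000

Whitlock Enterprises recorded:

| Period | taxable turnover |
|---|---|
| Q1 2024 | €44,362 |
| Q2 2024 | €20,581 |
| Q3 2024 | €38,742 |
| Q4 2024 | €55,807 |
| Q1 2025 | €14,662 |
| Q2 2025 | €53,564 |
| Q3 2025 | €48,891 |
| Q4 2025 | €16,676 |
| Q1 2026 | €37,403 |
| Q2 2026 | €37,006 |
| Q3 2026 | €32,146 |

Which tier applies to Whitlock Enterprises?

Band 4

Total taxable turnover: €44,362 + €20,581 + €38,742 + €55,807 + €14,662 + €53,564 + €48,891 + €16,676 + €37,403 + €37,006 + €32,146 = €399,840.
€399,840 > €390,000, so Band 4 applies.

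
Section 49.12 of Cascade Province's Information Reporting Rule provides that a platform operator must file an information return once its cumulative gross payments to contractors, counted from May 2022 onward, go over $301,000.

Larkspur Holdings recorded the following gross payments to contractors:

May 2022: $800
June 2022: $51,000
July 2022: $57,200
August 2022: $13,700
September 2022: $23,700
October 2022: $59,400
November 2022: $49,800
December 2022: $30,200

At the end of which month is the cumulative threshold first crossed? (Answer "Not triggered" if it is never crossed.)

Not triggered

Through May 2022: $800
Through June 2022: $51,800
Through July 2022: $109,000
Through August 2022: $122,700
Through September 2022: $146,400
Through October 2022: $205,800
Through November 2022: $255,600
Through December 2022: $285,800
Final cumulative total $285,800 ≤ $301,000; the threshold is never exceeded.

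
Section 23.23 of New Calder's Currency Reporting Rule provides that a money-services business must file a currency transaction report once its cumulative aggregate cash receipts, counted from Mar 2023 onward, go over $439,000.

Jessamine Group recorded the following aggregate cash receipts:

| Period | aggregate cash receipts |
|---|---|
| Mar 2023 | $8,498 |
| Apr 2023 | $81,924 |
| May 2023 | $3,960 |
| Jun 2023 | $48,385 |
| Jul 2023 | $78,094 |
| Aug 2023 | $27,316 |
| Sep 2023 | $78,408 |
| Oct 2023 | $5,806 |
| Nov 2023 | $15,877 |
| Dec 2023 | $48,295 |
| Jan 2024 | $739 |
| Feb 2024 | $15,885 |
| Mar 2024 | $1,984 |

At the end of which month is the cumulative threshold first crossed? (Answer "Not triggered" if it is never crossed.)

Not triggered

Through Mar 2023: $8,498
Through Apr 2023: $90,422
Through May 2023: $94,382
Through Jun 2023: $142,767
Through Jul 2023: $220,861
Through Aug 2023: $248,177
Through Sep 2023: $326,585
Through Oct 2023: $332,391
Through Nov 2023: $348,268
Through Dec 2023: $396,563
Through Jan 2024: $397,302
Through Feb 2024: $413,187
Through Mar 2024: $415,171
Final cumulative total $415,171 ≤ $439,000; the threshold is never exceeded.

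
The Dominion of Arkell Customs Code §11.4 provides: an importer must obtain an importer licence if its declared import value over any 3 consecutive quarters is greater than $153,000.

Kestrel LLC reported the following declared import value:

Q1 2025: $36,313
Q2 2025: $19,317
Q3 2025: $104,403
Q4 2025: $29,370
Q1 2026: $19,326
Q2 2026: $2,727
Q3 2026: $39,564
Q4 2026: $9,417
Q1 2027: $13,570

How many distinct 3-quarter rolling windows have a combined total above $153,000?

3

Q1 2025–Q3 2025: $36,313 + $19,317 + $104,403 = $160,033 (over)
Q2 2025–Q4 2025: $19,317 + $104,403 + $29,370 = $153,090 (over)
Q3 2025–Q1 2026: $104,403 + $29,370 + $19,326 = $153,099 (over)
Q4 2025–Q2 2026: $29,370 + $19,326 + $2,727 = $51,423 (under)
Q1 2026–Q3 2026: $19,326 + $2,727 + $39,564 = $61,617 (under)
Q2 2026–Q4 2026: $2,727 + $39,564 + $9,417 = $51,708 (under)
Q3 2026–Q1 2027: $39,564 + $9,417 + $13,570 = $62,551 (under)
3 windows exceed the threshold.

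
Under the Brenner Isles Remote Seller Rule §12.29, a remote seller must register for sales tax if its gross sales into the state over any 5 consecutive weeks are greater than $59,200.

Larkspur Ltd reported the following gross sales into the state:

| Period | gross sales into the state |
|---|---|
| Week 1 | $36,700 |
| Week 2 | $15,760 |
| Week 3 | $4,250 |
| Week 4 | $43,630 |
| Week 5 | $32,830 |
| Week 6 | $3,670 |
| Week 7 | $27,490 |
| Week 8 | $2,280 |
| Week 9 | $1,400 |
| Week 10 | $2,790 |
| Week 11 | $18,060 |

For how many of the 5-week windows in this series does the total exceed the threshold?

5

Week 1–Week 5: $36,700 + $15,760 + $4,250 + $43,630 + $32,830 = $133,170 (over)
Week 2–Week 6: $15,760 + $4,250 + $43,630 + $32,830 + $3,670 = $100,140 (over)
Week 3–Week 7: $4,250 + $43,630 + $32,830 + $3,670 + $27,490 = $111,870 (over)
Week 4–Week 8: $43,630 + $32,830 + $3,670 + $27,490 + $2,280 = $109,900 (over)
Week 5–Week 9: $32,830 + $3,670 + $27,490 + $2,280 + $1,400 = $67,670 (over)
Week 6–Week 10: $3,670 + $27,490 + $2,280 + $1,400 + $2,790 = $37,630 (under)
Week 7–Week 11: $27,490 + $2,280 + $1,400 + $2,790 + $18,060 = $52,020 (under)
5 windows exceed the threshold.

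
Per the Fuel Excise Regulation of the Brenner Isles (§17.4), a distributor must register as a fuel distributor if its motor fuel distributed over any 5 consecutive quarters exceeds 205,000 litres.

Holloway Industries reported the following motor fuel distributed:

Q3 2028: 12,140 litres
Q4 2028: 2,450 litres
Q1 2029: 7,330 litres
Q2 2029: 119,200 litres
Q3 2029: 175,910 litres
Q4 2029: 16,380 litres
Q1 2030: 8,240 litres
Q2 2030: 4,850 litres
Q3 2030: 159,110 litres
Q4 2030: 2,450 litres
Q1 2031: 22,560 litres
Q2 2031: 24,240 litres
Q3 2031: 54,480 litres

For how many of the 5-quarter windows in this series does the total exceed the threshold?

7

Q3 2028–Q3 2029: 12,140 litres + 2,450 litres + 7,330 litres + 119,200 litres + 175,910 litres = 317,030 litres (over)
Q4 2028–Q4 2029: 2,450 litres + 7,330 litres + 119,200 litres + 175,910 litres + 16,380 litres = 321,270 litres (over)
Q1 2029–Q1 2030: 7,330 litres + 119,200 litres + 175,910 litres + 16,380 litres + 8,240 litres = 327,060 litres (over)
Q2 2029–Q2 2030: 119,200 litres + 175,910 litres + 16,380 litres + 8,240 litres + 4,850 litres = 324,580 litres (over)
Q3 2029–Q3 2030: 175,910 litres + 16,380 litres + 8,240 litres + 4,850 litres + 159,110 litres = 364,490 litres (over)
Q4 2029–Q4 2030: 16,380 litres + 8,240 litres + 4,850 litres + 159,110 litres + 2,450 litres = 191,030 litres (under)
Q1 2030–Q1 2031: 8,240 litres + 4,850 litres + 159,110 litres + 2,450 litres + 22,560 litres = 197,210 litres (under)
Q2 2030–Q2 2031: 4,850 litres + 159,110 litres + 2,450 litres + 22,560 litres + 24,240 litres = 213,210 litres (over)
Q3 2030–Q3 2031: 159,110 litres + 2,450 litres + 22,560 litres + 24,240 litres + 54,480 litres = 262,840 litres (over)
7 windows exceed the threshold.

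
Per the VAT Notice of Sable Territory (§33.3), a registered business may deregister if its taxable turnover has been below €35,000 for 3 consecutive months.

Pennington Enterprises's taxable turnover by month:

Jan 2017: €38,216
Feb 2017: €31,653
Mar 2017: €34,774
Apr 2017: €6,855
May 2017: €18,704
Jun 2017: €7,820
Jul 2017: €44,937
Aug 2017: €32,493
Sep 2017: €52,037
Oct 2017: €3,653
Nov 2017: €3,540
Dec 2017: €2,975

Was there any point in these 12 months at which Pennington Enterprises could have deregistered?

Yes

Months below €35,000: Feb 2017, Mar 2017, Apr 2017, May 2017, Jun 2017, Aug 2017, Oct 2017, Nov 2017, Dec 2017.
Longest run of consecutive months below the threshold: 5.
5 ≥ 3, so Pennington Enterprises became eligible.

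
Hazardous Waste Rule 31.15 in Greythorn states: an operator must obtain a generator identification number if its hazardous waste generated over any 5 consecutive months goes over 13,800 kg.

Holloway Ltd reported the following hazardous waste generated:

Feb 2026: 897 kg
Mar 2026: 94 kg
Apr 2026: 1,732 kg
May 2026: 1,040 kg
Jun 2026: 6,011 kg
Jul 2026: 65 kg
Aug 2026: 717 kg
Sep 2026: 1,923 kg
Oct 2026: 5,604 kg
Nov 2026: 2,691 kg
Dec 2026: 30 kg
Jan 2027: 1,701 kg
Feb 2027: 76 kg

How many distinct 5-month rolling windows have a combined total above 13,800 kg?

1

Feb 2026–Jun 2026: 897 kg + 94 kg + 1,732 kg + 1,040 kg + 6,011 kg = 9,774 kg (under)
Mar 2026–Jul 2026: 94 kg + 1,732 kg + 1,040 kg + 6,011 kg + 65 kg = 8,942 kg (under)
Apr 2026–Aug 2026: 1,732 kg + 1,040 kg + 6,011 kg + 65 kg + 717 kg = 9,565 kg (under)
May 2026–Sep 2026: 1,040 kg + 6,011 kg + 65 kg + 717 kg + 1,923 kg = 9,756 kg (under)
Jun 2026–Oct 2026: 6,011 kg + 65 kg + 717 kg + 1,923 kg + 5,604 kg = 14,320 kg (over)
Jul 2026–Nov 2026: 65 kg + 717 kg + 1,923 kg + 5,604 kg + 2,691 kg = 11,000 kg (under)
Aug 2026–Dec 2026: 717 kg + 1,923 kg + 5,604 kg + 2,691 kg + 30 kg = 10,965 kg (under)
Sep 2026–Jan 2027: 1,923 kg + 5,604 kg + 2,691 kg + 30 kg + 1,701 kg = 11,949 kg (under)
Oct 2026–Feb 2027: 5,604 kg + 2,691 kg + 30 kg + 1,701 kg + 76 kg = 10,102 kg (under)
1 window exceeds the threshold.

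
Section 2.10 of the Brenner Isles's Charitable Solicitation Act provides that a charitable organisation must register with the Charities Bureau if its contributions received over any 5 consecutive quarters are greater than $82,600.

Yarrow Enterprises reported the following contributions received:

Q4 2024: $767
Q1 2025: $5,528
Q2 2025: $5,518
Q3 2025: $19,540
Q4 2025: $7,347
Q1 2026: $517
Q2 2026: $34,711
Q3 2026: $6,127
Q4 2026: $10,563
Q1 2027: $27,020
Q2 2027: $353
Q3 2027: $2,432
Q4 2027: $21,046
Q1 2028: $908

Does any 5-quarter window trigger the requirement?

No

Q4 2024–Q4 2025: $767 + $5,528 + $5,518 + $19,540 + $7,347 = $38,700 (under)
Q1 2025–Q1 2026: $5,528 + $5,518 + $19,540 + $7,347 + $517 = $38,450 (under)
Q2 2025–Q2 2026: $5,518 + $19,540 + $7,347 + $517 + $34,711 = $67,633 (under)
Q3 2025–Q3 2026: $19,540 + $7,347 + $517 + $34,711 + $6,127 = $68,242 (under)
Q4 2025–Q4 2026: $7,347 + $517 + $34,711 + $6,127 + $10,563 = $59,265 (under)
Q1 2026–Q1 2027: $517 + $34,711 + $6,127 + $10,563 + $27,020 = $78,938 (under)
Q2 2026–Q2 2027: $34,711 + $6,127 + $10,563 + $27,020 + $353 = $78,774 (under)
Q3 2026–Q3 2027: $6,127 + $10,563 + $27,020 + $353 + $2,432 = $46,495 (under)
Q4 2026–Q4 2027: $10,563 + $27,020 + $353 + $2,432 + $21,046 = $61,414 (under)
Q1 2027–Q1 2028: $27,020 + $353 + $2,432 + $21,046 + $908 = $51,759 (under)
No window exceeds $82,600.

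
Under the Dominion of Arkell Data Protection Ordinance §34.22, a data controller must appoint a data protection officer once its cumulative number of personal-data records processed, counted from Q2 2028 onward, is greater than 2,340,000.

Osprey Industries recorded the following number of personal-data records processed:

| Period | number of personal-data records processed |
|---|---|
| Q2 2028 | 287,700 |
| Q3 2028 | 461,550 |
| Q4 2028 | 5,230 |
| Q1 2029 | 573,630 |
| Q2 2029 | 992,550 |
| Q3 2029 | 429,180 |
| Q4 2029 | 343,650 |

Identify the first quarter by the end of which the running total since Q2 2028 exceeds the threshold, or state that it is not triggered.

Through Q2 2028: 287,700
Through Q3 2028: 749,250
Through Q4 2028: 754,480
Through Q1 2029: 1,328,110
Through Q2 2029: 2,320,660
Through Q3 2029: 2,749,840 ← exceeds threshold

Q3 2029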